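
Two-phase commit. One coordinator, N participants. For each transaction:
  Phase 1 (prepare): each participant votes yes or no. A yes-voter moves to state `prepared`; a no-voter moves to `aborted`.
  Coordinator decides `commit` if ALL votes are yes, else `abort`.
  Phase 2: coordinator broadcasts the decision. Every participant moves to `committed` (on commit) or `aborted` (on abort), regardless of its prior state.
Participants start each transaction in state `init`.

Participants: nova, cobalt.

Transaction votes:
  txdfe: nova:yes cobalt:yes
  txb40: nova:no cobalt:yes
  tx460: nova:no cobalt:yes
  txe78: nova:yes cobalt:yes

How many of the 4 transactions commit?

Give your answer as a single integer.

txdfe: all yes -> commit (commits=1)
txb40: no from nova -> abort (commits=1)
tx460: no from nova -> abort (commits=1)
txe78: all yes -> commit (commits=2)

Answer: 2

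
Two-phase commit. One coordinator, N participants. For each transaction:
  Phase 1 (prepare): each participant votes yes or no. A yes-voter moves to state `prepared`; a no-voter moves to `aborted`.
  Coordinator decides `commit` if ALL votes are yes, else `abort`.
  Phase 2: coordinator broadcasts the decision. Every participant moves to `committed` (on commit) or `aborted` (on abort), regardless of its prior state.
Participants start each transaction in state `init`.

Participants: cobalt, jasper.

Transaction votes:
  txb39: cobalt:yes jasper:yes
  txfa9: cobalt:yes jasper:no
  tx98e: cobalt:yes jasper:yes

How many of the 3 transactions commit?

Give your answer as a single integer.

Answer: 2

Derivation:
txb39: all yes -> commit (commits=1)
txfa9: no from jasper -> abort (commits=1)
tx98e: all yes -> commit (commits=2)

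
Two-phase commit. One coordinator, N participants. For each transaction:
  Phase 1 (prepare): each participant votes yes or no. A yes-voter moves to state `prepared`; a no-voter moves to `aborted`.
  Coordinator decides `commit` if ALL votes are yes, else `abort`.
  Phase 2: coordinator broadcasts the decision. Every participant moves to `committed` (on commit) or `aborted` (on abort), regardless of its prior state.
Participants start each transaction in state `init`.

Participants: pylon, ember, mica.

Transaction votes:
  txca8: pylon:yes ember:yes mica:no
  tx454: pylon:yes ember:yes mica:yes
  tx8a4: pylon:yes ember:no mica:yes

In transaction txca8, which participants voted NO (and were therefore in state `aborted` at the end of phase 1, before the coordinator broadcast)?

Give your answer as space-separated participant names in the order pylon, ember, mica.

Answer: mica

Derivation:
Txn txca8 phase 1: pylon yes -> prepared; ember yes -> prepared; mica no -> aborted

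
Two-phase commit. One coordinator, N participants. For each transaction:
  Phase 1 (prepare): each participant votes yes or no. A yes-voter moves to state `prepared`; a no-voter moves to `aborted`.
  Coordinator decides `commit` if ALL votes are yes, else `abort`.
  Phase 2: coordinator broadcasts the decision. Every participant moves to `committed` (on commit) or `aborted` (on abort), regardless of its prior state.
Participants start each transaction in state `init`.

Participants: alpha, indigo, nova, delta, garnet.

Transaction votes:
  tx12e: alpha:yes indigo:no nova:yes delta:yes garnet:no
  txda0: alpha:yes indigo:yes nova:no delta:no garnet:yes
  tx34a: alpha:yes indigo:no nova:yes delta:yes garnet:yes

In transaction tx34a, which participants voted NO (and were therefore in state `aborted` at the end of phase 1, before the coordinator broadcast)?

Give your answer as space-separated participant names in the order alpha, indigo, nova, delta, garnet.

Answer: indigo

Derivation:
Txn tx34a phase 1: alpha yes -> prepared; indigo no -> aborted; nova yes -> prepared; delta yes -> prepared; garnet yes -> prepared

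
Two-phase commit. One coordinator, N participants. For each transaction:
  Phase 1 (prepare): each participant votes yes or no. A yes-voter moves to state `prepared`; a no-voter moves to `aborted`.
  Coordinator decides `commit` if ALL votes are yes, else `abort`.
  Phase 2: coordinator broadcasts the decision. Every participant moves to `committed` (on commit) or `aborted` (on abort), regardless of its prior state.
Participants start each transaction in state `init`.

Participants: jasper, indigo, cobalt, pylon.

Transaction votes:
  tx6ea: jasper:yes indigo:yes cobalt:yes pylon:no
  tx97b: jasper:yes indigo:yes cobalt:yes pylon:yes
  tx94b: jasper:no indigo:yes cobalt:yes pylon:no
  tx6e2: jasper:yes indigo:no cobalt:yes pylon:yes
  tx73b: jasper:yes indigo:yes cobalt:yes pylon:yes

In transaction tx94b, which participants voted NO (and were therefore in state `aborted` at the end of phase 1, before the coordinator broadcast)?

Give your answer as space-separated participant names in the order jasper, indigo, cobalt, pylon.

Txn tx94b phase 1: jasper no -> aborted; indigo yes -> prepared; cobalt yes -> prepared; pylon no -> aborted

Answer: jasper pylon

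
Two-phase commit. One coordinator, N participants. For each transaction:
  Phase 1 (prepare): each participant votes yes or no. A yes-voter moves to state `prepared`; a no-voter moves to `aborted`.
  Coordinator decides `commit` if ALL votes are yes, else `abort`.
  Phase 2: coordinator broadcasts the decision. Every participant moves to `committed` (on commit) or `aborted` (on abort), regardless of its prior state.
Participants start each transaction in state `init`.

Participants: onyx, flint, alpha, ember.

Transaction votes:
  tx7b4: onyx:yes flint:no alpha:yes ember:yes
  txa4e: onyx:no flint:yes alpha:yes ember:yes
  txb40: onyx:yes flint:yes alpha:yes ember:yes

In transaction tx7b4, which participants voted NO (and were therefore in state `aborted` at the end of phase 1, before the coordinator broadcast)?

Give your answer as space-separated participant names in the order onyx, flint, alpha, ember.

Answer: flint

Derivation:
Txn tx7b4 phase 1: onyx yes -> prepared; flint no -> aborted; alpha yes -> prepared; ember yes -> prepared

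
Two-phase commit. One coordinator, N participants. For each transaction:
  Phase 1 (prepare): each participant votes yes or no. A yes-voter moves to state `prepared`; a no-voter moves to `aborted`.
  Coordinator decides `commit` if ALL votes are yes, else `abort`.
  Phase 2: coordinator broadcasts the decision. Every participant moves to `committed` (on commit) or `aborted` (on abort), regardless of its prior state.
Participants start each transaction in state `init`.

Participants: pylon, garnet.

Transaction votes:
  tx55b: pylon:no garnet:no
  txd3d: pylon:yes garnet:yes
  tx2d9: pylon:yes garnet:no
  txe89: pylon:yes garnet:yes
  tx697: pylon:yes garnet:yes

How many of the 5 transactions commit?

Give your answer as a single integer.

tx55b: no from pylon, garnet -> abort (commits=0)
txd3d: all yes -> commit (commits=1)
tx2d9: no from garnet -> abort (commits=1)
txe89: all yes -> commit (commits=2)
tx697: all yes -> commit (commits=3)

Answer: 3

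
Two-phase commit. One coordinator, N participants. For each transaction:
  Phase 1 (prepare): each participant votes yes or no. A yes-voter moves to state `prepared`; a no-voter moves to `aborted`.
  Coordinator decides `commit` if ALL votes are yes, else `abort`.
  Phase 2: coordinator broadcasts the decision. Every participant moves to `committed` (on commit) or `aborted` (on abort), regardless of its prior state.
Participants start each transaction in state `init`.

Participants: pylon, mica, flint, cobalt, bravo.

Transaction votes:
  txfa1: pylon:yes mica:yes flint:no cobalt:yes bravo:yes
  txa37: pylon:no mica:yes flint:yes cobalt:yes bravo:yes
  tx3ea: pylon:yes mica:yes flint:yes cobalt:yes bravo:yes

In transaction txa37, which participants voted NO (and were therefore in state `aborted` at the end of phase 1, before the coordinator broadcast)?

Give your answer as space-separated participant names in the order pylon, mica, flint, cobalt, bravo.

Answer: pylon

Derivation:
Txn txa37 phase 1: pylon no -> aborted; mica yes -> prepared; flint yes -> prepared; cobalt yes -> prepared; bravo yes -> prepared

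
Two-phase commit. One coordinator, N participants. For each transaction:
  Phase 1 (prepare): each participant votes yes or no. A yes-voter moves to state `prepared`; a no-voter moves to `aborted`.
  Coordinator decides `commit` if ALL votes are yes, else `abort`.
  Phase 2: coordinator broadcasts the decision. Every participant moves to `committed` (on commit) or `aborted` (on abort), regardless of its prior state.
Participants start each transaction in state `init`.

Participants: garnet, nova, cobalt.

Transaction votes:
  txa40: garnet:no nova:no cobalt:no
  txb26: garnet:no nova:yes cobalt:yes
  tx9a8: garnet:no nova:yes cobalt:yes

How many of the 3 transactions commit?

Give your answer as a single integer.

Answer: 0

Derivation:
txa40: no from garnet, nova, cobalt -> abort (commits=0)
txb26: no from garnet -> abort (commits=0)
tx9a8: no from garnet -> abort (commits=0)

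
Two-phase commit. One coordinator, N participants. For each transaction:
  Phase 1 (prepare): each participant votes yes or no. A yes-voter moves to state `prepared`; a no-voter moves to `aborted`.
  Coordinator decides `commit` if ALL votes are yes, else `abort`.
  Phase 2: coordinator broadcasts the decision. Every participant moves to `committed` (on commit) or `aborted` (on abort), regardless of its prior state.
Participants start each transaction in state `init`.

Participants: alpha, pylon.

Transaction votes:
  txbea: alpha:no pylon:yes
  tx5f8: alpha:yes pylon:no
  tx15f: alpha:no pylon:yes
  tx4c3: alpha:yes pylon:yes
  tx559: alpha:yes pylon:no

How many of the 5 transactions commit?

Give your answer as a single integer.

txbea: no from alpha -> abort (commits=0)
tx5f8: no from pylon -> abort (commits=0)
tx15f: no from alpha -> abort (commits=0)
tx4c3: all yes -> commit (commits=1)
tx559: no from pylon -> abort (commits=1)

Answer: 1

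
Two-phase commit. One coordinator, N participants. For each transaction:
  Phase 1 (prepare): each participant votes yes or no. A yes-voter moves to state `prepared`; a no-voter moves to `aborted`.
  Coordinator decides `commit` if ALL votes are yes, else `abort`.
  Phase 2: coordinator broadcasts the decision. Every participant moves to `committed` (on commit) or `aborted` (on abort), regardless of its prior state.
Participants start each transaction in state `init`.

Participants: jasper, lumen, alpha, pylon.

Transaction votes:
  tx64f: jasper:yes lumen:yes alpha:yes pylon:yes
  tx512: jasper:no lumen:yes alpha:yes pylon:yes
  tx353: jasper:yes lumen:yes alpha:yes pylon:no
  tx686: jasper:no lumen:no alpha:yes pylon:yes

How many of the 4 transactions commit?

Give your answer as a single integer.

tx64f: all yes -> commit (commits=1)
tx512: no from jasper -> abort (commits=1)
tx353: no from pylon -> abort (commits=1)
tx686: no from jasper, lumen -> abort (commits=1)

Answer: 1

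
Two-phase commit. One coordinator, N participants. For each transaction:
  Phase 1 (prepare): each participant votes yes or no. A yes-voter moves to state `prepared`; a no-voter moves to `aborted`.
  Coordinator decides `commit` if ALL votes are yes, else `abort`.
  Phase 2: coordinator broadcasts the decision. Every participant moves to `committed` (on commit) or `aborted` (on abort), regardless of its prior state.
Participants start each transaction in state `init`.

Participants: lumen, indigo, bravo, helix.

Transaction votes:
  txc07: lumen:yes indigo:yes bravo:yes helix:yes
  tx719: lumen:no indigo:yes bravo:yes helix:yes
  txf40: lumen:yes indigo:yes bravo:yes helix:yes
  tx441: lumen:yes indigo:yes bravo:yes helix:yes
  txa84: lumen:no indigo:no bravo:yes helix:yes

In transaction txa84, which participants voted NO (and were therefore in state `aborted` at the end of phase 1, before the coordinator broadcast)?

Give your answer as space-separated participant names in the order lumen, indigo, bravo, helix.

Txn txa84 phase 1: lumen no -> aborted; indigo no -> aborted; bravo yes -> prepared; helix yes -> prepared

Answer: lumen indigo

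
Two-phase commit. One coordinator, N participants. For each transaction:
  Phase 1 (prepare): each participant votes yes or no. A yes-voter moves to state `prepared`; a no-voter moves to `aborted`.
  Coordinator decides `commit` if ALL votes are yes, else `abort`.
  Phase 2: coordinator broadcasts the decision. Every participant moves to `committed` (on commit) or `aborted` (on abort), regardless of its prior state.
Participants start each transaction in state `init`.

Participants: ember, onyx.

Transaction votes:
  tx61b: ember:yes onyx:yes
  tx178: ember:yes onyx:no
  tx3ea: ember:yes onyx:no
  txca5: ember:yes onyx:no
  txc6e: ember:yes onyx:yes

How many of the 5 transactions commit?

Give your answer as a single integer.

tx61b: all yes -> commit (commits=1)
tx178: no from onyx -> abort (commits=1)
tx3ea: no from onyx -> abort (commits=1)
txca5: no from onyx -> abort (commits=1)
txc6e: all yes -> commit (commits=2)

Answer: 2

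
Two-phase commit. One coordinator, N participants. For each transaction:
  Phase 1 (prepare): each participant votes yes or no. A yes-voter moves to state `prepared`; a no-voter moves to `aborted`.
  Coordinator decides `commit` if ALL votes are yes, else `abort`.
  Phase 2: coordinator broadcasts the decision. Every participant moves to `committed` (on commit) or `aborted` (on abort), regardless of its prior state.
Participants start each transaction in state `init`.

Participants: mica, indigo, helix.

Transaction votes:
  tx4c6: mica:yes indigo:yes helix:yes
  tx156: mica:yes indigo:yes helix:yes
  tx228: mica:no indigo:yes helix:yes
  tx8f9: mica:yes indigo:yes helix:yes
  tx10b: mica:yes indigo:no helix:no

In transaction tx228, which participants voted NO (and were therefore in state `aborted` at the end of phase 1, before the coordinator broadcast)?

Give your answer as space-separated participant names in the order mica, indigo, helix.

Txn tx228 phase 1: mica no -> aborted; indigo yes -> prepared; helix yes -> prepared

Answer: mica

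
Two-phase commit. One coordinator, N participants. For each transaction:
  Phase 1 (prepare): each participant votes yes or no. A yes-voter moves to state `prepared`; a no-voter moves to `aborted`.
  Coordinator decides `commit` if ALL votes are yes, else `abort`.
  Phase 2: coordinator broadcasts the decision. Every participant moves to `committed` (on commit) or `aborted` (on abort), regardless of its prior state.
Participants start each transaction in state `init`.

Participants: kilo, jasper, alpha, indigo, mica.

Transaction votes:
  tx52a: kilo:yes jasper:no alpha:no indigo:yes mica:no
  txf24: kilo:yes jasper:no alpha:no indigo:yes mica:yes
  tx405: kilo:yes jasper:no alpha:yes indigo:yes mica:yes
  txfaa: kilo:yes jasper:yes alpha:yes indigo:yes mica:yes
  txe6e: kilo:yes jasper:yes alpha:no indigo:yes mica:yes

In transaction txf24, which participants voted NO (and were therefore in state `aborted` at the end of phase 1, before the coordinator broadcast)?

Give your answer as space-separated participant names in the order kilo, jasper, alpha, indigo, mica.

Txn txf24 phase 1: kilo yes -> prepared; jasper no -> aborted; alpha no -> aborted; indigo yes -> prepared; mica yes -> prepared

Answer: jasper alpha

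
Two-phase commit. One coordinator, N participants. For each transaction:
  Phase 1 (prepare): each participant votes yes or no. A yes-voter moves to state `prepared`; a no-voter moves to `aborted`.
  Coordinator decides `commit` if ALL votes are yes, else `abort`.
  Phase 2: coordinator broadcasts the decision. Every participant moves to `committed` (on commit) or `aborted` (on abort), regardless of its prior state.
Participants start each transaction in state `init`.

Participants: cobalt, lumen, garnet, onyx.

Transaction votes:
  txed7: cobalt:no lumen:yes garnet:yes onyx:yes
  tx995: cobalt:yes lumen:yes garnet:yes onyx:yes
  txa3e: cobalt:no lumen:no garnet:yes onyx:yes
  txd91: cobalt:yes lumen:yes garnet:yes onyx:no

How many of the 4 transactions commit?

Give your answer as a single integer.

Answer: 1

Derivation:
txed7: no from cobalt -> abort (commits=0)
tx995: all yes -> commit (commits=1)
txa3e: no from cobalt, lumen -> abort (commits=1)
txd91: no from onyx -> abort (commits=1)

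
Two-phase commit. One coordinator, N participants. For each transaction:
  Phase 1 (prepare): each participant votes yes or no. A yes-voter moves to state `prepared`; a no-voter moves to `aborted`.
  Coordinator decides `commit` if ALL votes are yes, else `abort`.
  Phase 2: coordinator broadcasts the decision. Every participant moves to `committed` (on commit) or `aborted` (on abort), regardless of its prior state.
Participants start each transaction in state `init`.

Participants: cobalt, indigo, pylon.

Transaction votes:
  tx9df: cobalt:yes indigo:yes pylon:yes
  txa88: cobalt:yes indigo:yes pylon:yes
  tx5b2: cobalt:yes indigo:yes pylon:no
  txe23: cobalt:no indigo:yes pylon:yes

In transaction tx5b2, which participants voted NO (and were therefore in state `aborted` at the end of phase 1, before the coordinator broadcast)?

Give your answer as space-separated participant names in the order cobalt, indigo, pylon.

Txn tx5b2 phase 1: cobalt yes -> prepared; indigo yes -> prepared; pylon no -> aborted

Answer: pylon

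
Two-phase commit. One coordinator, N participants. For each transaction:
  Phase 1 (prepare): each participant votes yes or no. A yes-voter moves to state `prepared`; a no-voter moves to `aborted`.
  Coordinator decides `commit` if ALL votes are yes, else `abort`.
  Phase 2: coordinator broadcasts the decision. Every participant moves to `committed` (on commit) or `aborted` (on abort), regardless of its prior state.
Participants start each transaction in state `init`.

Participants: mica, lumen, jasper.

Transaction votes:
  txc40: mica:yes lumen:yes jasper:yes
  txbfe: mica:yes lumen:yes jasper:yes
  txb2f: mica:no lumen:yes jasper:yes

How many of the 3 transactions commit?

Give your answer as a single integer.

txc40: all yes -> commit (commits=1)
txbfe: all yes -> commit (commits=2)
txb2f: no from mica -> abort (commits=2)

Answer: 2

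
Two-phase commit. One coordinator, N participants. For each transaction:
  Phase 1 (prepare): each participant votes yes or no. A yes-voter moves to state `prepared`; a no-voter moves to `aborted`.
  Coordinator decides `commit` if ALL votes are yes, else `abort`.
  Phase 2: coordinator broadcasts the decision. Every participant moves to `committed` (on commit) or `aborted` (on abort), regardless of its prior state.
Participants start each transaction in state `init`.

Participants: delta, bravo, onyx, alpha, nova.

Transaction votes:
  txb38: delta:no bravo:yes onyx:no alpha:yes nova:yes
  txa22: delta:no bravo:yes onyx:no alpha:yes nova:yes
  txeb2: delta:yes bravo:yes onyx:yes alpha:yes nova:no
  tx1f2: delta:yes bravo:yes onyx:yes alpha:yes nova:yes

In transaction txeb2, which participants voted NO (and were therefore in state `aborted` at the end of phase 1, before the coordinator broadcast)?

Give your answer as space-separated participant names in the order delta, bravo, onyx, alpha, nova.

Answer: nova

Derivation:
Txn txeb2 phase 1: delta yes -> prepared; bravo yes -> prepared; onyx yes -> prepared; alpha yes -> prepared; nova no -> aborted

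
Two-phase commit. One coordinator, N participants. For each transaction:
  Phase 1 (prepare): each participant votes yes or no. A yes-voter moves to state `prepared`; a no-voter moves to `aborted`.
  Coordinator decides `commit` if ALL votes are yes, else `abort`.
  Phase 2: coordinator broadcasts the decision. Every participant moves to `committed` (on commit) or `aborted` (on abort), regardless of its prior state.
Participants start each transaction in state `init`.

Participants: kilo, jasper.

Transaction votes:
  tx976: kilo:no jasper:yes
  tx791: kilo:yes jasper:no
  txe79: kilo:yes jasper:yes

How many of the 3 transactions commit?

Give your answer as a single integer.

Answer: 1

Derivation:
tx976: no from kilo -> abort (commits=0)
tx791: no from jasper -> abort (commits=0)
txe79: all yes -> commit (commits=1)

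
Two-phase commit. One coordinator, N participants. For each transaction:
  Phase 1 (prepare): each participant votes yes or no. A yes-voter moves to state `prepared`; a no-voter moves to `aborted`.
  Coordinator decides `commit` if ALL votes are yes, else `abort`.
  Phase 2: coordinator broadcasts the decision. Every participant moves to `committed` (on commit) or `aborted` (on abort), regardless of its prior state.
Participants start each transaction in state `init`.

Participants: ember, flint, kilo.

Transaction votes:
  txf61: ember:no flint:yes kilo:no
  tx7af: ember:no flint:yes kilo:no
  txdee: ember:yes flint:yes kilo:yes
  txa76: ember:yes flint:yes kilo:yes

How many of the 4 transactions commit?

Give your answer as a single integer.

txf61: no from ember, kilo -> abort (commits=0)
tx7af: no from ember, kilo -> abort (commits=0)
txdee: all yes -> commit (commits=1)
txa76: all yes -> commit (commits=2)

Answer: 2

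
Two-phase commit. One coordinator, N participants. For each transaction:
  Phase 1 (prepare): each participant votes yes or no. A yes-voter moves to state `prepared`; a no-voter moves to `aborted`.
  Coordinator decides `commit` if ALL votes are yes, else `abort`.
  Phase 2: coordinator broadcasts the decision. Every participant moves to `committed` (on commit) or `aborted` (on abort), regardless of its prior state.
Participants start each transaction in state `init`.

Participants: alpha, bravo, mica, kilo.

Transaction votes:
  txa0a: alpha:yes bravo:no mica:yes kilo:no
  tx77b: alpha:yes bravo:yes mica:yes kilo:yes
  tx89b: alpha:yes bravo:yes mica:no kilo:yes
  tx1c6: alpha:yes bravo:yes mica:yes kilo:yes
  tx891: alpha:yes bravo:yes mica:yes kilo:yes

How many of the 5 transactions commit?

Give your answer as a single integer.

txa0a: no from bravo, kilo -> abort (commits=0)
tx77b: all yes -> commit (commits=1)
tx89b: no from mica -> abort (commits=1)
tx1c6: all yes -> commit (commits=2)
tx891: all yes -> commit (commits=3)

Answer: 3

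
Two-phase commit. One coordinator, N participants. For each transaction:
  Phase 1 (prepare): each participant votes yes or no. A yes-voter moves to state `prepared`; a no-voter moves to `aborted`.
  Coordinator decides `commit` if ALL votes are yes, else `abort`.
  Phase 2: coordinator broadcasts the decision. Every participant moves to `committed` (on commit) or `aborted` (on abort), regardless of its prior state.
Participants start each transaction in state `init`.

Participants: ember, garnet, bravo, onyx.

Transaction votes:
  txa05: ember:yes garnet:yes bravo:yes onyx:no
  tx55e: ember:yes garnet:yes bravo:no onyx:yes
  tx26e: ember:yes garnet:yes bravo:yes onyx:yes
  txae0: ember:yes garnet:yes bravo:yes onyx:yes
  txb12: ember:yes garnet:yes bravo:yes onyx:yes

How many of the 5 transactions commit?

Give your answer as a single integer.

txa05: no from onyx -> abort (commits=0)
tx55e: no from bravo -> abort (commits=0)
tx26e: all yes -> commit (commits=1)
txae0: all yes -> commit (commits=2)
txb12: all yes -> commit (commits=3)

Answer: 3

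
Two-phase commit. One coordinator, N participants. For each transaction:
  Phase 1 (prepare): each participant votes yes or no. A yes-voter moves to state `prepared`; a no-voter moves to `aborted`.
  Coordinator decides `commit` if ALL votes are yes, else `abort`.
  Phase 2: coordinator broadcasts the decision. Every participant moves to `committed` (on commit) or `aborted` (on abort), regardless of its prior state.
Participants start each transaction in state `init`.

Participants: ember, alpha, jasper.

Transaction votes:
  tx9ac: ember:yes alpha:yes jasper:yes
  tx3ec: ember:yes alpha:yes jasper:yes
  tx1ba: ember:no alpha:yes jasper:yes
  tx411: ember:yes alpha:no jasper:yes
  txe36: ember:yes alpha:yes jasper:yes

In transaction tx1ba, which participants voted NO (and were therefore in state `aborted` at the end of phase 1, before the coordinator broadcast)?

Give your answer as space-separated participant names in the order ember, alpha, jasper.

Txn tx1ba phase 1: ember no -> aborted; alpha yes -> prepared; jasper yes -> prepared

Answer: ember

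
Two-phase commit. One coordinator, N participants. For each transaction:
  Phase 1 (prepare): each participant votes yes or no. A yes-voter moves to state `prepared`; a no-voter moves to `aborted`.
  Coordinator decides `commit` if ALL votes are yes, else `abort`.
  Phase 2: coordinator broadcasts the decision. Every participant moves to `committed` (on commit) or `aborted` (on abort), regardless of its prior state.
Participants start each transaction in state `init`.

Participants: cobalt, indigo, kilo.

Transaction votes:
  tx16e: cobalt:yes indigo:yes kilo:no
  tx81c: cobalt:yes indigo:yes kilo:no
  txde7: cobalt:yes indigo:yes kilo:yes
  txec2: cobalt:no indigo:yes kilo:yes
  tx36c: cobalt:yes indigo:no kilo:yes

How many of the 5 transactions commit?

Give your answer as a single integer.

tx16e: no from kilo -> abort (commits=0)
tx81c: no from kilo -> abort (commits=0)
txde7: all yes -> commit (commits=1)
txec2: no from cobalt -> abort (commits=1)
tx36c: no from indigo -> abort (commits=1)

Answer: 1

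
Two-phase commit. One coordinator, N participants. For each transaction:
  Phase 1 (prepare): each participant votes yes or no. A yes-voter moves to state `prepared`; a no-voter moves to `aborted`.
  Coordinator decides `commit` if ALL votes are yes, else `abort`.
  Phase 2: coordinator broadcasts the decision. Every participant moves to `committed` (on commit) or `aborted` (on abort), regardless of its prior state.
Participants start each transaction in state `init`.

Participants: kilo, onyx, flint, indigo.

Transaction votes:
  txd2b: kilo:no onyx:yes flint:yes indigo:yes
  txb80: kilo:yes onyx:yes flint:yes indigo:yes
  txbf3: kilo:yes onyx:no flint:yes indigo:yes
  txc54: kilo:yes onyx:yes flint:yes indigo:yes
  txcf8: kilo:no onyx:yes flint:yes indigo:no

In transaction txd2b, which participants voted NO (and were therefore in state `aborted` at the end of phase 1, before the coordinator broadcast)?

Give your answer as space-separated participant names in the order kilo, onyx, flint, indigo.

Answer: kilo

Derivation:
Txn txd2b phase 1: kilo no -> aborted; onyx yes -> prepared; flint yes -> prepared; indigo yes -> prepared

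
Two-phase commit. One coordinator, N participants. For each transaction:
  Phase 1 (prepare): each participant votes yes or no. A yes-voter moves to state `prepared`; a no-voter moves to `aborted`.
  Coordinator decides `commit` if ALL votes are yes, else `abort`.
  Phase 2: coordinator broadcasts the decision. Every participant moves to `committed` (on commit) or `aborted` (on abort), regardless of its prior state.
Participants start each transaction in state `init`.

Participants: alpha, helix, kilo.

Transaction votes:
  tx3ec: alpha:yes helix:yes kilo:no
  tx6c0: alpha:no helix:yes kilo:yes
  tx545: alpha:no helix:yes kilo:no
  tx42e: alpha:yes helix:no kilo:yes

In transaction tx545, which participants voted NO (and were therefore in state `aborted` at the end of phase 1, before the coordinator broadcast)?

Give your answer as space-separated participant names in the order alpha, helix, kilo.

Answer: alpha kilo

Derivation:
Txn tx545 phase 1: alpha no -> aborted; helix yes -> prepared; kilo no -> aborted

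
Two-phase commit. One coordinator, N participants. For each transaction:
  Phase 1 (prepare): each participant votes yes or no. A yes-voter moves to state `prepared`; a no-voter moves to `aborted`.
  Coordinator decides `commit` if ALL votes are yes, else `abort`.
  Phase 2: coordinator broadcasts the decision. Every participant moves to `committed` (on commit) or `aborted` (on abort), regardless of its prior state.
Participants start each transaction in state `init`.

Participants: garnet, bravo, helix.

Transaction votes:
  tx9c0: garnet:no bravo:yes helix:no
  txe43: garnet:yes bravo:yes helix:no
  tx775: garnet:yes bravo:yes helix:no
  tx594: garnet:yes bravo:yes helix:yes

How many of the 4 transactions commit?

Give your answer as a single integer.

Answer: 1

Derivation:
tx9c0: no from garnet, helix -> abort (commits=0)
txe43: no from helix -> abort (commits=0)
tx775: no from helix -> abort (commits=0)
tx594: all yes -> commit (commits=1)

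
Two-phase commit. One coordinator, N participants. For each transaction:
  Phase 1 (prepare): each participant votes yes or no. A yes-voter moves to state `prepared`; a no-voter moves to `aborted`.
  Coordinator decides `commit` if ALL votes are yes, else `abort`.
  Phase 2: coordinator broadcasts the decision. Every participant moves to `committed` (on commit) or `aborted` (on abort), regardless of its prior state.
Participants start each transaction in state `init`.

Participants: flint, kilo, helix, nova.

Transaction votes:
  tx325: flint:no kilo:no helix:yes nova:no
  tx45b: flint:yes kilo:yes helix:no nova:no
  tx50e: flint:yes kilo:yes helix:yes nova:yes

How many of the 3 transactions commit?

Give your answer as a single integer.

tx325: no from flint, kilo, nova -> abort (commits=0)
tx45b: no from helix, nova -> abort (commits=0)
tx50e: all yes -> commit (commits=1)

Answer: 1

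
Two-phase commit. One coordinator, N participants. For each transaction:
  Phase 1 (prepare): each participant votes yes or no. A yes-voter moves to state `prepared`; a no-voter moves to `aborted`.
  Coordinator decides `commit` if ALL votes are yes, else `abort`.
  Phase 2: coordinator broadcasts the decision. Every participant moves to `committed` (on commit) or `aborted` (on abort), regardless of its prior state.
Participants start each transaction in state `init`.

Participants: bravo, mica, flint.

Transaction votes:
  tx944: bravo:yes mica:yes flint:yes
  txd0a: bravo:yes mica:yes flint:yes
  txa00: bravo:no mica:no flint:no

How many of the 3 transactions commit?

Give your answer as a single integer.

tx944: all yes -> commit (commits=1)
txd0a: all yes -> commit (commits=2)
txa00: no from bravo, mica, flint -> abort (commits=2)

Answer: 2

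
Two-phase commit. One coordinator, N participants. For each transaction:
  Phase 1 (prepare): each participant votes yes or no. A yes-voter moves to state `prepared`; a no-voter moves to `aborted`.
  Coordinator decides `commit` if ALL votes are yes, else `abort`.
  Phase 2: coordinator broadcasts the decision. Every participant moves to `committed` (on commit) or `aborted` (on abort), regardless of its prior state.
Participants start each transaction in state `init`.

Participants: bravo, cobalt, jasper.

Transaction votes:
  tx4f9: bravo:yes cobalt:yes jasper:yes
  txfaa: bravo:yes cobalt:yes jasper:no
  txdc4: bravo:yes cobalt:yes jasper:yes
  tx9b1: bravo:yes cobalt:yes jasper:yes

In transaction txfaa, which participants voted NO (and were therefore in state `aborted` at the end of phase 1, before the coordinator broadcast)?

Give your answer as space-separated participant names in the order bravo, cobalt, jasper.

Txn txfaa phase 1: bravo yes -> prepared; cobalt yes -> prepared; jasper no -> aborted

Answer: jasper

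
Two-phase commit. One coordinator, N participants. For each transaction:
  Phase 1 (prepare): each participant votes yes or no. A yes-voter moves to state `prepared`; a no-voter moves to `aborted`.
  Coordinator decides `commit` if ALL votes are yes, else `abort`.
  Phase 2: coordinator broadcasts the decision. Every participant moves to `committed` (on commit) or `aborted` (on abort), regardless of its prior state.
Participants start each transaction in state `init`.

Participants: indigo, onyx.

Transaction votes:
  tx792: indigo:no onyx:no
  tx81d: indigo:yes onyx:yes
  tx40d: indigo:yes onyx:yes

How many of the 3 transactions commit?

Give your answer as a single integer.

Answer: 2

Derivation:
tx792: no from indigo, onyx -> abort (commits=0)
tx81d: all yes -> commit (commits=1)
tx40d: all yes -> commit (commits=2)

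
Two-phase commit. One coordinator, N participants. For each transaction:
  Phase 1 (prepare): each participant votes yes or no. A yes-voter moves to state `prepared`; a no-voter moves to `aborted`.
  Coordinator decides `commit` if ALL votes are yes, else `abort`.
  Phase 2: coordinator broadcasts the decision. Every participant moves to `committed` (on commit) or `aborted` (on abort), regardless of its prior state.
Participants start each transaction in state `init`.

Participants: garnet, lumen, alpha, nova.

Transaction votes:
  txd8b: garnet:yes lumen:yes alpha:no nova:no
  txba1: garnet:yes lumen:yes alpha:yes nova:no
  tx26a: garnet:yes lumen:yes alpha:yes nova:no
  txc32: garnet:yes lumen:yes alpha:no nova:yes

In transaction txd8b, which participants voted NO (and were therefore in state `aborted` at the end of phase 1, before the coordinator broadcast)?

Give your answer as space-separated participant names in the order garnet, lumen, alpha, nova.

Txn txd8b phase 1: garnet yes -> prepared; lumen yes -> prepared; alpha no -> aborted; nova no -> aborted

Answer: alpha nova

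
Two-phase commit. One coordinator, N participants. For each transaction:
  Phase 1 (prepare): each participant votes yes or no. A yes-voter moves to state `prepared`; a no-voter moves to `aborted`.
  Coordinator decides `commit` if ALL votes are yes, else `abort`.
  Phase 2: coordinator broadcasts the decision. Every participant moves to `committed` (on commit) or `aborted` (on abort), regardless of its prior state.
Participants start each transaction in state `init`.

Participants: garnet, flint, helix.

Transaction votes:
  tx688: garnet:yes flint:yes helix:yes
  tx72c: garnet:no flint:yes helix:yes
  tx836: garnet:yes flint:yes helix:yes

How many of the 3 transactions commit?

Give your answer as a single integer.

tx688: all yes -> commit (commits=1)
tx72c: no from garnet -> abort (commits=1)
tx836: all yes -> commit (commits=2)

Answer: 2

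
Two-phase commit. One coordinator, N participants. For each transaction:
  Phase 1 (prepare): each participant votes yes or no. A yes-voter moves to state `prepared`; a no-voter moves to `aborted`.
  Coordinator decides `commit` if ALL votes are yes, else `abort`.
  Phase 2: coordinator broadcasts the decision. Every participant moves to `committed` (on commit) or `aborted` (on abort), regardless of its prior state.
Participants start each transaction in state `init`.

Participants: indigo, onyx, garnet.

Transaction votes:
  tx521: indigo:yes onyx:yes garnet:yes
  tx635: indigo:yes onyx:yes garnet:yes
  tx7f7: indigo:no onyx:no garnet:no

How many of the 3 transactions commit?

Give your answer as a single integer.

Answer: 2

Derivation:
tx521: all yes -> commit (commits=1)
tx635: all yes -> commit (commits=2)
tx7f7: no from indigo, onyx, garnet -> abort (commits=2)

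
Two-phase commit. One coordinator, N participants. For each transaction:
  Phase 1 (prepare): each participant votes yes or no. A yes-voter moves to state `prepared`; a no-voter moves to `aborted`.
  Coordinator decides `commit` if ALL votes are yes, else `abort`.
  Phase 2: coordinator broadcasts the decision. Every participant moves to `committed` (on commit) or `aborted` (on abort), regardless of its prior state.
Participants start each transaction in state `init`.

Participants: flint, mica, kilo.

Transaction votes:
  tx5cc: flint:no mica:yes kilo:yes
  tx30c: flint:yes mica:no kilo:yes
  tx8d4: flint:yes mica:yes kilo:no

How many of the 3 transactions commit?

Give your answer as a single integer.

Answer: 0

Derivation:
tx5cc: no from flint -> abort (commits=0)
tx30c: no from mica -> abort (commits=0)
tx8d4: no from kilo -> abort (commits=0)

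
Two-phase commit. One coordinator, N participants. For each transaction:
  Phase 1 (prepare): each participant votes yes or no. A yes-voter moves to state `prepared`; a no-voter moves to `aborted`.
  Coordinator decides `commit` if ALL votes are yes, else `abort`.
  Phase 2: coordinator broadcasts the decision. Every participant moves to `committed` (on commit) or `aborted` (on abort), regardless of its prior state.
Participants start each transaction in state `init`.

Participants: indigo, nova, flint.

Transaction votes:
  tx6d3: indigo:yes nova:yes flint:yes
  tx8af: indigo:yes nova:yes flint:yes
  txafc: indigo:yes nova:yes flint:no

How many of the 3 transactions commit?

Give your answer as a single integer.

tx6d3: all yes -> commit (commits=1)
tx8af: all yes -> commit (commits=2)
txafc: no from flint -> abort (commits=2)

Answer: 2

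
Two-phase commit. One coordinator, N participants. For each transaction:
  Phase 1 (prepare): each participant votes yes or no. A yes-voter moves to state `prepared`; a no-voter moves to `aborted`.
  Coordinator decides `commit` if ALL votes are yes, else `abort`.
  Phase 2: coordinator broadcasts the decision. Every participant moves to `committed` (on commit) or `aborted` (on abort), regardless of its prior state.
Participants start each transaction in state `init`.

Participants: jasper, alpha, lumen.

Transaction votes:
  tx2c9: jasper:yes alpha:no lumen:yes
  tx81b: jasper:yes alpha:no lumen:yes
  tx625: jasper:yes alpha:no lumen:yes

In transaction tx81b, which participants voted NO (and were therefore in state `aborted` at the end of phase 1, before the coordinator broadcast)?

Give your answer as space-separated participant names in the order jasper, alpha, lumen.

Answer: alpha

Derivation:
Txn tx81b phase 1: jasper yes -> prepared; alpha no -> aborted; lumen yes -> prepared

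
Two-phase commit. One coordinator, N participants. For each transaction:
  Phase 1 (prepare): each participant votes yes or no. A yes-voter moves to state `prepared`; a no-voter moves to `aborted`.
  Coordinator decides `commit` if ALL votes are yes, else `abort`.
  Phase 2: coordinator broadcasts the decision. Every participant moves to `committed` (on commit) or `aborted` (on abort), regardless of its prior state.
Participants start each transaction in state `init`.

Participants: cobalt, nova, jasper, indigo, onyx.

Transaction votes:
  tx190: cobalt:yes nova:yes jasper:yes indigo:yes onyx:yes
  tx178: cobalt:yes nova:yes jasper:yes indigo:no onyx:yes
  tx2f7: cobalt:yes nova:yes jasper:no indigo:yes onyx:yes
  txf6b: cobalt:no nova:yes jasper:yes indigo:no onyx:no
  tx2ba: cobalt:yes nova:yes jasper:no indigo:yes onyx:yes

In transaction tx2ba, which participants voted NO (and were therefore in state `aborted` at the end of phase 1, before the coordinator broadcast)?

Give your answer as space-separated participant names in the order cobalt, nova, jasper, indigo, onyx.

Txn tx2ba phase 1: cobalt yes -> prepared; nova yes -> prepared; jasper no -> aborted; indigo yes -> prepared; onyx yes -> prepared

Answer: jasper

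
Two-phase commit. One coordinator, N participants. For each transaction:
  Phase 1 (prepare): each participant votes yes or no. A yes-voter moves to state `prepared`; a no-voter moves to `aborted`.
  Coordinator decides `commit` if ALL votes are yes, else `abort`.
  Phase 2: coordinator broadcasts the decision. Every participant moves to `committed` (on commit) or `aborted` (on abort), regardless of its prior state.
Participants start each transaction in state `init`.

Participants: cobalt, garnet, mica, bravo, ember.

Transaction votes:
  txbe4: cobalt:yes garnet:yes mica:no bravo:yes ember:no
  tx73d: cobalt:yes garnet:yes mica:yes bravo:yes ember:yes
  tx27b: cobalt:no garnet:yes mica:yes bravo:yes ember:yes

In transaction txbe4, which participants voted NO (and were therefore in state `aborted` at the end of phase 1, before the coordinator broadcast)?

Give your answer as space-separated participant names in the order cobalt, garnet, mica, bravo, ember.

Answer: mica ember

Derivation:
Txn txbe4 phase 1: cobalt yes -> prepared; garnet yes -> prepared; mica no -> aborted; bravo yes -> prepared; ember no -> aborted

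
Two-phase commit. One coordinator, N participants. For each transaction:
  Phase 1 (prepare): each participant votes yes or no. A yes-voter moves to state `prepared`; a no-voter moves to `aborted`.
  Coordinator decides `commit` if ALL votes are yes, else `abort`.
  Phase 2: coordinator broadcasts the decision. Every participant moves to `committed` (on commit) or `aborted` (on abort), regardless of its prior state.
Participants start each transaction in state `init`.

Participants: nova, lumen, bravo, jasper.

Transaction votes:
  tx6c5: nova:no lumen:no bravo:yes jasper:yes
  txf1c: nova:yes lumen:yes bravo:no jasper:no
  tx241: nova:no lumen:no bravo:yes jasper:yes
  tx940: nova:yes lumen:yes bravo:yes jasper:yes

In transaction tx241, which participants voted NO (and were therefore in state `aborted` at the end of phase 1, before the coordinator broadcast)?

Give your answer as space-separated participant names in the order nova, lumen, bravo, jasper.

Answer: nova lumen

Derivation:
Txn tx241 phase 1: nova no -> aborted; lumen no -> aborted; bravo yes -> prepared; jasper yes -> prepared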